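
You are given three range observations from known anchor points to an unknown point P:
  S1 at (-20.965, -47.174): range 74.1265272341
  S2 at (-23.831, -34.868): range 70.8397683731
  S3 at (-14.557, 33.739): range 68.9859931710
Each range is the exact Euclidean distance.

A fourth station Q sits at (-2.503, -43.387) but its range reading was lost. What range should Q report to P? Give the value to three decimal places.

eq1: (x + 20.965)² + (y + 47.174)² = 74.1265272341²
eq2: (x + 23.831)² + (y + 34.868)² = 70.8397683731²
eq3: (x + 14.557)² + (y − 33.739)² = 68.9859931710²
eq2−eq3, eq2−eq1 (x²,y² cancel):
  18.548·x + 137.214·y = -174.262086
  5.732·x − 24.612·y = 404.754259
det = 18.548·-24.612 − 137.214·5.732 = -1243.014024
x = (-174.262086·-24.612 − 137.214·404.754259) / -1243.014024 = 41.229633
y = (18.548·404.754259 − -174.262086·5.732) / -1243.014024 = -6.843247
|P − Q| = √((41.229633 − -2.503)² + (-6.843247 − -43.387)²) = 56.991132

56.991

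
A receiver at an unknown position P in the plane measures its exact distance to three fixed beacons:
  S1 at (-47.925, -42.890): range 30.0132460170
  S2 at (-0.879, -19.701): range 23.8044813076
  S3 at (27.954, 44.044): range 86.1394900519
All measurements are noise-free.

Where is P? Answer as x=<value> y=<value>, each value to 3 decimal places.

x=-24.191 y=-24.519

eq1: (x + 47.925)² + (y + 42.890)² = 30.0132460170²
eq2: (x + 0.879)² + (y + 19.701)² = 23.8044813076²
eq3: (x − 27.954)² + (y − 44.044)² = 86.1394900519²
eq1−eq2, eq1−eq3 (x²,y² cancel):
  94.092·x + 46.378·y = -3413.314077
  151.758·x + 173.868·y = -7934.274483
det = 94.092·173.868 − 46.378·151.758 = 9321.355332
x = (-3413.314077·173.868 − 46.378·-7934.274483) / 9321.355332 = -24.190721
y = (94.092·-7934.274483 − -3413.314077·151.758) / 9321.355332 = -24.519400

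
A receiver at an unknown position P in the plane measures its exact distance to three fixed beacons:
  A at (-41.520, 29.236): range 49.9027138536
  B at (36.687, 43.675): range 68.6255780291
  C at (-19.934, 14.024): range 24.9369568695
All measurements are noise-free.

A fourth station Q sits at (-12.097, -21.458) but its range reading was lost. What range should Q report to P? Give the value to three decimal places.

eq1: (x + 41.520)² + (y − 29.236)² = 49.9027138536²
eq2: (x − 36.687)² + (y − 43.675)² = 68.6255780291²
eq3: (x + 19.934)² + (y − 14.024)² = 24.9369568695²
eq1−eq3, eq1−eq2 (x²,y² cancel):
  43.172·x − 30.424·y = -116.188132
  156.414·x + 28.878·y = -1544.401612
det = 43.172·28.878 − -30.424·156.414 = 6005.460552
x = (-116.188132·28.878 − -30.424·-1544.401612) / 6005.460552 = -8.382730
y = (43.172·-1544.401612 − -116.188132·156.414) / 6005.460552 = -8.076226
|P − Q| = √((-8.382730 − -12.097)² + (-8.076226 − -21.458)²) = 13.887681

13.888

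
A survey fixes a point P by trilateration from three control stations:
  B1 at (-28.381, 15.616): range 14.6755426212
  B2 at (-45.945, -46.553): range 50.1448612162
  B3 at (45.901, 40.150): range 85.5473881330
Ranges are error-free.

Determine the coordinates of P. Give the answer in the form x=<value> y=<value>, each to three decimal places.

x=-30.189 y=1.052

eq1: (x + 28.381)² + (y − 15.616)² = 14.6755426212²
eq2: (x + 45.945)² + (y + 46.553)² = 50.1448612162²
eq3: (x − 45.901)² + (y − 40.150)² = 85.5473881330²
eq1−eq3, eq1−eq2 (x²,y² cancel):
  148.564·x + 49.068·y = -4433.400381
  -35.128·x − 124.338·y = 929.648662
det = 148.564·-124.338 − 49.068·-35.128 = -16748.489928
x = (-4433.400381·-124.338 − 49.068·929.648662) / -16748.489928 = -30.189237
y = (148.564·929.648662 − -4433.400381·-35.128) / -16748.489928 = 1.052284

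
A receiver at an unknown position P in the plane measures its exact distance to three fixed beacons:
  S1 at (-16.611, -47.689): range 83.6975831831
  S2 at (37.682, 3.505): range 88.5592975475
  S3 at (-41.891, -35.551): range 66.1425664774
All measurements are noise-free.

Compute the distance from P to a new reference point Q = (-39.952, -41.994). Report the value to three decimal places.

eq1: (x + 16.611)² + (y + 47.689)² = 83.6975831831²
eq2: (x − 37.682)² + (y − 3.505)² = 88.5592975475²
eq3: (x + 41.891)² + (y + 35.551)² = 66.1425664774²
eq2−eq3, eq2−eq1 (x²,y² cancel):
  -159.146·x − 78.112·y = 5054.421415
  -108.586·x − 102.388·y = 1955.411644
det = -159.146·-102.388 − -78.112·-108.586 = 7812.771016
x = (5054.421415·-102.388 − -78.112·1955.411644) / 7812.771016 = -46.689066
y = (-159.146·1955.411644 − 5054.421415·-108.586) / 7812.771016 = 30.417308
|P − Q| = √((-46.689066 − -39.952)² + (30.417308 − -41.994)²) = 72.724037

72.724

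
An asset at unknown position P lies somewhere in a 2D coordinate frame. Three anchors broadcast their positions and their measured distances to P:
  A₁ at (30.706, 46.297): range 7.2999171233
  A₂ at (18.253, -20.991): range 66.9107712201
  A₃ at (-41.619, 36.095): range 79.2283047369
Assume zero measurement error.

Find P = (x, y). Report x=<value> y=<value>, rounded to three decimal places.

eq1: (x − 30.706)² + (y − 46.297)² = 7.2999171233²
eq2: (x − 18.253)² + (y + 20.991)² = 66.9107712201²
eq3: (x + 41.619)² + (y − 36.095)² = 79.2283047369²
eq1−eq3, eq1−eq2 (x²,y² cancel):
  -144.650·x − 20.404·y = -6275.115940
  -24.906·x − 134.576·y = -6736.239070
det = -144.650·-134.576 − -20.404·-24.906 = 18958.236376
x = (-6275.115940·-134.576 − -20.404·-6736.239070) / 18958.236376 = 37.294280
y = (-144.650·-6736.239070 − -6275.115940·-24.906) / 18958.236376 = 43.153220

x=37.294 y=43.153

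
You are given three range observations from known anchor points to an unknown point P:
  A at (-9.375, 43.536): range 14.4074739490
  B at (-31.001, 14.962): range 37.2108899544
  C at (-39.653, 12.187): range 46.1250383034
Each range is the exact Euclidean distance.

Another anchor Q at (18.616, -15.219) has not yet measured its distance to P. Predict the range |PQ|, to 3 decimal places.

eq1: (x + 9.375)² + (y − 43.536)² = 14.4074739490²
eq2: (x + 31.001)² + (y − 14.962)² = 37.2108899544²
eq3: (x + 39.653)² + (y − 12.187)² = 46.1250383034²
eq1−eq2, eq1−eq3 (x²,y² cancel):
  -43.252·x − 57.148·y = -1975.425502
  -60.556·x − 62.698·y = -2182.334396
det = -43.252·-62.698 − -57.148·-60.556 = -748.840392
x = (-1975.425502·-62.698 − -57.148·-2182.334396) / -748.840392 = 1.149535
y = (-43.252·-2182.334396 − -1975.425502·-60.556) / -748.840392 = 33.696819
|P − Q| = √((1.149535 − 18.616)² + (33.696819 − -15.219)²) = 51.940685

51.941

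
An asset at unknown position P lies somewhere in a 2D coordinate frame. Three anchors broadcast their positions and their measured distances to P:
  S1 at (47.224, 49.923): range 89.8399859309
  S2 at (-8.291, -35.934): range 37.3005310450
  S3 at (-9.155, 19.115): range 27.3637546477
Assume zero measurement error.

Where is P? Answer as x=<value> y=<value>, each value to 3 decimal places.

x=-25.492 y=-2.836

eq1: (x − 47.224)² + (y − 49.923)² = 89.8399859309²
eq2: (x + 8.291)² + (y + 35.934)² = 37.3005310450²
eq3: (x + 9.155)² + (y − 19.115)² = 27.3637546477²
eq3−eq2, eq3−eq1 (x²,y² cancel):
  1.728·x − 110.098·y = 268.241239
  112.758·x + 61.616·y = -3049.233149
det = 1.728·61.616 − -110.098·112.758 = 12520.902732
x = (268.241239·61.616 − -110.098·-3049.233149) / 12520.902732 = -25.492293
y = (1.728·-3049.233149 − 268.241239·112.758) / 12520.902732 = -2.836490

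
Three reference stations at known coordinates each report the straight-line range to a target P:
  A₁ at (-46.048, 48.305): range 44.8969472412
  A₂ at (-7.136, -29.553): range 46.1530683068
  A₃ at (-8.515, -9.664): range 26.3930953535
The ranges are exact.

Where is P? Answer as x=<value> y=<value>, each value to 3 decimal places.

eq1: (x + 46.048)² + (y − 48.305)² = 44.8969472412²
eq2: (x + 7.136)² + (y + 29.553)² = 46.1530683068²
eq3: (x + 8.515)² + (y + 9.664)² = 26.3930953535²
eq1−eq2, eq1−eq3 (x²,y² cancel):
  77.824·x − 155.716·y = -3643.858867
  75.066·x − 115.938·y = -2968.752819
det = 77.824·-115.938 − -155.716·75.066 = 2666.218344
x = (-3643.858867·-115.938 − -155.716·-2968.752819) / 2666.218344 = -14.935238
y = (77.824·-2968.752819 − -3643.858867·75.066) / 2666.218344 = 15.936313

x=-14.935 y=15.936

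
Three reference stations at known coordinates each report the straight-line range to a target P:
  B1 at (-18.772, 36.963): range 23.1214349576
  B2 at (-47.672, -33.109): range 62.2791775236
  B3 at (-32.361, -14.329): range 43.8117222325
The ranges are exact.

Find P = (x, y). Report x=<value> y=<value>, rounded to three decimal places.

eq1: (x + 18.772)² + (y − 36.963)² = 23.1214349576²
eq2: (x + 47.672)² + (y + 33.109)² = 62.2791775236²
eq3: (x + 32.361)² + (y + 14.329)² = 43.8117222325²
eq3−eq1, eq3−eq2 (x²,y² cancel):
  27.178·x + 102.584·y = 1850.963041
  -30.622·x − 37.560·y = 157.041955
det = 27.178·-37.560 − 102.584·-30.622 = 2120.521568
x = (1850.963041·-37.560 − 102.584·157.041955) / 2120.521568 = -40.382595
y = (27.178·157.041955 − 1850.963041·-30.622) / 2120.521568 = 28.742116

x=-40.383 y=28.742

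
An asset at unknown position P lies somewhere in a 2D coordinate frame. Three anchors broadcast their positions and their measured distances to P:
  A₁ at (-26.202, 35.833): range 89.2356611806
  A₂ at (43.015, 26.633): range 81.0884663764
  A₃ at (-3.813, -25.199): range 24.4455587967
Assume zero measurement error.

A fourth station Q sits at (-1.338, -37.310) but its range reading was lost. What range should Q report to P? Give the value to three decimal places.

13.202

eq1: (x + 26.202)² + (y − 35.833)² = 89.2356611806²
eq2: (x − 43.015)² + (y − 26.633)² = 81.0884663764²
eq3: (x + 3.813)² + (y + 25.199)² = 24.4455587967²
eq1−eq3, eq1−eq2 (x²,y² cancel):
  44.778·x − 122.064·y = 6044.397758
  138.434·x − 18.400·y = 1976.722068
det = 44.778·-18.400 − -122.064·138.434 = 16073.892576
x = (6044.397758·-18.400 − -122.064·1976.722068) / 16073.892576 = 8.091984
y = (44.778·1976.722068 − 6044.397758·138.434) / 16073.892576 = -46.549801
|P − Q| = √((8.091984 − -1.338)² + (-46.549801 − -37.310)²) = 13.202217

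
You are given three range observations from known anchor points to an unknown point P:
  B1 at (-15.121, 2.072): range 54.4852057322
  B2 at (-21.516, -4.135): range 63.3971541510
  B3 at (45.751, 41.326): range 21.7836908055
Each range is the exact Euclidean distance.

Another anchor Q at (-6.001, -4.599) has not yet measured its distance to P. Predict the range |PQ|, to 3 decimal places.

53.744

eq1: (x + 15.121)² + (y − 2.072)² = 54.4852057322²
eq2: (x + 21.516)² + (y + 4.135)² = 63.3971541510²
eq3: (x − 45.751)² + (y − 41.326)² = 21.7836908055²
eq2−eq1, eq2−eq3 (x²,y² cancel):
  12.790·x + 12.414·y = 803.462855
  134.534·x + 90.922·y = 6865.625765
det = 12.790·90.922 − 12.414·134.534 = -507.212696
x = (803.462855·90.922 − 12.414·6865.625765) / -507.212696 = 24.008525
y = (12.790·6865.625765 − 803.462855·134.534) / -507.212696 = 39.986614
|P − Q| = √((24.008525 − -6.001)² + (39.986614 − -4.599)²) = 53.744288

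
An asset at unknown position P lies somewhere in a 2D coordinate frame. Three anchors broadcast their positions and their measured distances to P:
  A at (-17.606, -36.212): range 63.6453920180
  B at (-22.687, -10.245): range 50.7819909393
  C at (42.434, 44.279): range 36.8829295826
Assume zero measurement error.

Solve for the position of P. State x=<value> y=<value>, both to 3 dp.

eq1: (x + 17.606)² + (y + 36.212)² = 63.6453920180²
eq2: (x + 22.687)² + (y + 10.245)² = 50.7819909393²
eq3: (x − 42.434)² + (y − 44.279)² = 36.8829295826²
eq2−eq1, eq2−eq3 (x²,y² cancel):
  10.162·x − 51.934·y = -470.305135
  130.242·x + 109.048·y = 4360.074312
det = 10.162·109.048 − -51.934·130.242 = 7872.133804
x = (-470.305135·109.048 − -51.934·4360.074312) / 7872.133804 = 22.249401
y = (10.162·4360.074312 − -470.305135·130.242) / 7872.133804 = 13.409396

x=22.249 y=13.409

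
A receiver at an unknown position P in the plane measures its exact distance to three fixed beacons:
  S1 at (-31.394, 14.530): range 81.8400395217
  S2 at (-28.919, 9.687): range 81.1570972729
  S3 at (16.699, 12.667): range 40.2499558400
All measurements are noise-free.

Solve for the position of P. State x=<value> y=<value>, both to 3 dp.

eq1: (x + 31.394)² + (y − 14.530)² = 81.8400395217²
eq2: (x + 28.919)² + (y − 9.687)² = 81.1570972729²
eq3: (x − 16.699)² + (y − 12.667)² = 40.2499558400²
eq2−eq3, eq2−eq1 (x²,y² cancel):
  91.236·x + 5.960·y = 4475.578453
  -4.950·x + 9.686·y = 155.239975
det = 91.236·9.686 − 5.960·-4.950 = 913.213896
x = (4475.578453·9.686 − 5.960·155.239975) / 913.213896 = 46.457049
y = (91.236·155.239975 − 4475.578453·-4.950) / 913.213896 = 39.768983

x=46.457 y=39.769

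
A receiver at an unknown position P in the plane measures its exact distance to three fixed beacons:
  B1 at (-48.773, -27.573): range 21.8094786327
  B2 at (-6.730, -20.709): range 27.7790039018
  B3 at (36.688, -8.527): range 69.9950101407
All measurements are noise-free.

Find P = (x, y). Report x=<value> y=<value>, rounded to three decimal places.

x=-33.205 y=-12.299

eq1: (x + 48.773)² + (y + 27.573)² = 21.8094786327²
eq2: (x + 6.730)² + (y + 20.709)² = 27.7790039018²
eq3: (x − 36.688)² + (y + 8.527)² = 69.9950101407²
eq2−eq3, eq2−eq1 (x²,y² cancel):
  86.836·x + 24.364·y = -3183.064895
  -84.086·x − 13.728·y = 2960.939977
det = 86.836·-13.728 − 24.364·-84.086 = 856.586696
x = (-3183.064895·-13.728 − 24.364·2960.939977) / 856.586696 = -33.205310
y = (86.836·2960.939977 − -3183.064895·-84.086) / 856.586696 = -12.298826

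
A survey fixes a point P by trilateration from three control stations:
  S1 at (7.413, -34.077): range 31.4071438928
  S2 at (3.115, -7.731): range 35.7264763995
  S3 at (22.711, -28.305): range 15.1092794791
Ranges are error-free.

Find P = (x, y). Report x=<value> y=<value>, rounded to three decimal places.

x=36.135 y=-21.371

eq1: (x − 7.413)² + (y + 34.077)² = 31.4071438928²
eq2: (x − 3.115)² + (y + 7.731)² = 35.7264763995²
eq3: (x − 22.711)² + (y + 28.305)² = 15.1092794791²
eq1−eq3, eq1−eq2 (x²,y² cancel):
  30.596·x + 11.544·y = 858.886409
  -8.596·x + 52.692·y = -1436.695340
det = 30.596·52.692 − 11.544·-8.596 = 1711.396656
x = (858.886409·52.692 − 11.544·-1436.695340) / 1711.396656 = 36.135196
y = (30.596·-1436.695340 − 858.886409·-8.596) / 1711.396656 = -21.370933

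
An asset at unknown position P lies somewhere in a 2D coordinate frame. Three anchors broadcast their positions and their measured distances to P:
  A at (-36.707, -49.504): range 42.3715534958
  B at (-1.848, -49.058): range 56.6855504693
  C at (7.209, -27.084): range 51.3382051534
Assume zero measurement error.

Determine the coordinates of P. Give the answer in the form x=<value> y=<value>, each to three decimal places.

eq1: (x + 36.707)² + (y + 49.504)² = 42.3715534958²
eq2: (x + 1.848)² + (y + 49.058)² = 56.6855504693²
eq3: (x − 7.209)² + (y + 27.084)² = 51.3382051534²
eq1−eq2, eq1−eq3 (x²,y² cancel):
  69.718·x + 0.892·y = -2805.850483
  87.832·x + 44.840·y = -3852.799891
det = 69.718·44.840 − 0.892·87.832 = 3047.808976
x = (-2805.850483·44.840 − 0.892·-3852.799891) / 3047.808976 = -40.152660
y = (69.718·-3852.799891 − -2805.850483·87.832) / 3047.808976 = -7.272780

x=-40.153 y=-7.273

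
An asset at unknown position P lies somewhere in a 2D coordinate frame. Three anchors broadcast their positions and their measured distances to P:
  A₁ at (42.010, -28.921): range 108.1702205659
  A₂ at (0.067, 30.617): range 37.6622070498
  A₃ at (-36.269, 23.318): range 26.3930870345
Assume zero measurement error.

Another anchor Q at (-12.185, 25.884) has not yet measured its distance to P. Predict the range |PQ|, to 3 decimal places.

31.144

eq1: (x − 42.010)² + (y + 28.921)² = 108.1702205659²
eq2: (x − 0.067)² + (y − 30.617)² = 37.6622070498²
eq3: (x + 36.269)² + (y − 23.318)² = 26.3930870345²
eq2−eq3, eq2−eq1 (x²,y² cancel):
  -72.672·x − 14.598·y = 1643.611104
  83.886·x − 119.076·y = -8618.495614
det = -72.672·-119.076 − -14.598·83.886 = 9878.058900
x = (1643.611104·-119.076 − -14.598·-8618.495614) / 9878.058900 = -32.549658
y = (-72.672·-8618.495614 − 1643.611104·83.886) / 9878.058900 = 49.447706
|P − Q| = √((-32.549658 − -12.185)² + (49.447706 − 25.884)²) = 31.144302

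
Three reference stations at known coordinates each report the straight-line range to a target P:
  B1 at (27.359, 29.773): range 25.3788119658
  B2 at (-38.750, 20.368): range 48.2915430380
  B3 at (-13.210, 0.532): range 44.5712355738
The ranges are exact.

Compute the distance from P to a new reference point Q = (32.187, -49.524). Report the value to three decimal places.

94.895

eq1: (x − 27.359)² + (y − 29.773)² = 25.3788119658²
eq2: (x + 38.750)² + (y − 20.368)² = 48.2915430380²
eq3: (x + 13.210)² + (y − 0.532)² = 44.5712355738²
eq3−eq1, eq3−eq2 (x²,y² cancel):
  81.138·x + 58.482·y = 2802.670230
  -51.080·x + 39.672·y = 1396.152712
det = 81.138·39.672 − 58.482·-51.080 = 6206.167296
x = (2802.670230·39.672 − 58.482·1396.152712) / 6206.167296 = 4.759416
y = (81.138·1396.152712 − 2802.670230·-51.080) / 6206.167296 = 41.320419
|P − Q| = √((4.759416 − 32.187)² + (41.320419 − -49.524)²) = 94.894578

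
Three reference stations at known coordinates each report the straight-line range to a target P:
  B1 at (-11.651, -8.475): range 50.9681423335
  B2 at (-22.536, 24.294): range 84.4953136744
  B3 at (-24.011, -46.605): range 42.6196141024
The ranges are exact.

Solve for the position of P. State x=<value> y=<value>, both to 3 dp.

eq1: (x + 11.651)² + (y + 8.475)² = 50.9681423335²
eq2: (x + 22.536)² + (y − 24.294)² = 84.4953136744²
eq3: (x + 24.011)² + (y + 46.605)² = 42.6196141024²
eq1−eq2, eq1−eq3 (x²,y² cancel):
  -21.770·x + 65.538·y = -3651.208194
  -24.720·x − 76.260·y = 3322.302747
det = -21.770·-76.260 − 65.538·-24.720 = 3280.279560
x = (-3651.208194·-76.260 − 65.538·3322.302747) / 3280.279560 = 18.505758
y = (-21.770·3322.302747 − -3651.208194·-24.720) / 3280.279560 = -49.564189

x=18.506 y=-49.564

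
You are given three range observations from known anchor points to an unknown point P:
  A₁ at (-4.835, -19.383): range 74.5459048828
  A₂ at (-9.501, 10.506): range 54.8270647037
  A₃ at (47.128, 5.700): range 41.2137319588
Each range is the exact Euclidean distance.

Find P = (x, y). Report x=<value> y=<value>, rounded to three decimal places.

x=33.453 y=44.579

eq1: (x + 4.835)² + (y + 19.383)² = 74.5459048828²
eq2: (x + 9.501)² + (y − 10.506)² = 54.8270647037²
eq3: (x − 47.128)² + (y − 5.700)² = 41.2137319588²
eq3−eq1, eq3−eq2 (x²,y² cancel):
  -103.926·x − 50.166·y = -5712.980703
  -113.258·x + 9.612·y = -3360.328669
det = -103.926·9.612 − -50.166·-113.258 = -6680.637540
x = (-5712.980703·9.612 − -50.166·-3360.328669) / -6680.637540 = 33.453008
y = (-103.926·-3360.328669 − -5712.980703·-113.258) / -6680.637540 = 44.578867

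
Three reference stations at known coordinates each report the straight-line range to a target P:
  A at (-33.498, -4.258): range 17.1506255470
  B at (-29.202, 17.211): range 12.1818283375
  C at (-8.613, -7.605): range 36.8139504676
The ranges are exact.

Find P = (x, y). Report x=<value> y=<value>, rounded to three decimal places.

eq1: (x + 33.498)² + (y + 4.258)² = 17.1506255470²
eq2: (x + 29.202)² + (y − 17.211)² = 12.1818283375²
eq3: (x + 8.613)² + (y + 7.605)² = 36.8139504676²
eq2−eq3, eq2−eq1 (x²,y² cancel):
  41.178·x − 49.632·y = -2223.825538
  -8.592·x − 42.938·y = -154.475772
det = 41.178·-42.938 − -49.632·-8.592 = -2194.539108
x = (-2223.825538·-42.938 − -49.632·-154.475772) / -2194.539108 = -40.017368
y = (41.178·-154.475772 − -2223.825538·-8.592) / -2194.539108 = 11.605221

x=-40.017 y=11.605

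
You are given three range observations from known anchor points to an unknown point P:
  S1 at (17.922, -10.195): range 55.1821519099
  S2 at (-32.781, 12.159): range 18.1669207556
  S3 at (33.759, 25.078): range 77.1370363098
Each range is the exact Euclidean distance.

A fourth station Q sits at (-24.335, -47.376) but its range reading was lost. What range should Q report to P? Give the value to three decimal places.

eq1: (x − 17.922)² + (y + 10.195)² = 55.1821519099²
eq2: (x + 32.781)² + (y − 12.159)² = 18.1669207556²
eq3: (x − 33.759)² + (y − 25.078)² = 77.1370363098²
eq1−eq2, eq1−eq3 (x²,y² cancel):
  -101.406·x + 44.708·y = 3512.332013
  31.674·x + 70.546·y = -1561.612425
det = -101.406·70.546 − 44.708·31.674 = -8569.868868
x = (3512.332013·70.546 − 44.708·-1561.612425) / -8569.868868 = -37.059790
y = (-101.406·-1561.612425 − 3512.332013·31.674) / -8569.868868 = -5.496848
|P − Q| = √((-37.059790 − -24.335)² + (-5.496848 − -47.376)²) = 43.769666

43.770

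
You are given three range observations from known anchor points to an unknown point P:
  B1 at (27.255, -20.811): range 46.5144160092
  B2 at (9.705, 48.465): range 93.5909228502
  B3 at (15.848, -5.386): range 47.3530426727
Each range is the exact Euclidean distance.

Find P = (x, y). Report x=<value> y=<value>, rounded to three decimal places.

x=-14.133 y=-42.039

eq1: (x − 27.255)² + (y + 20.811)² = 46.5144160092²
eq2: (x − 9.705)² + (y − 48.465)² = 93.5909228502²
eq3: (x − 15.848)² + (y + 5.386)² = 47.3530426727²
eq3−eq2, eq3−eq1 (x²,y² cancel):
  -12.286·x + 107.702·y = -4354.075040
  22.814·x − 30.850·y = 974.484400
det = -12.286·-30.850 − 107.702·22.814 = -2078.090328
x = (-4354.075040·-30.850 − 107.702·974.484400) / -2078.090328 = -14.132829
y = (-12.286·974.484400 − -4354.075040·22.814) / -2078.090328 = -42.039247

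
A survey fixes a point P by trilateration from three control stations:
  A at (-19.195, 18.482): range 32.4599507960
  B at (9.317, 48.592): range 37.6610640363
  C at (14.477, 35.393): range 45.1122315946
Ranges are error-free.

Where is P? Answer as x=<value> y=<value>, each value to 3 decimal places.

eq1: (x + 19.195)² + (y − 18.482)² = 32.4599507960²
eq2: (x − 9.317)² + (y − 48.592)² = 37.6610640363²
eq3: (x − 14.477)² + (y − 35.393)² = 45.1122315946²
eq2−eq3, eq2−eq1 (x²,y² cancel):
  10.320·x − 26.398·y = -1602.498670
  -57.024·x − 60.220·y = -1373.249265
det = 10.320·-60.220 − -26.398·-57.024 = -2126.789952
x = (-1602.498670·-60.220 − -26.398·-1373.249265) / -2126.789952 = -28.329754
y = (10.320·-1373.249265 − -1602.498670·-57.024) / -2126.789952 = 49.630109

x=-28.330 y=49.630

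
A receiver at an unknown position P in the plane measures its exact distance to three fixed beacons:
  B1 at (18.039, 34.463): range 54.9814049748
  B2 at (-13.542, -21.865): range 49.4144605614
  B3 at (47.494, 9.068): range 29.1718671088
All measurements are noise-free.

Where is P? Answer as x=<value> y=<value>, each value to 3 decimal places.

eq1: (x − 18.039)² + (y − 34.463)² = 54.9814049748²
eq2: (x + 13.542)² + (y + 21.865)² = 49.4144605614²
eq3: (x − 47.494)² + (y − 9.068)² = 29.1718671088²
eq3−eq2, eq3−eq1 (x²,y² cancel):
  -122.072·x − 61.866·y = -3267.235753
  -58.910·x + 50.790·y = -2996.761832
det = -122.072·50.790 − -61.866·-58.910 = -9844.562940
x = (-3267.235753·50.790 − -61.866·-2996.761832) / -9844.562940 = 35.688793
y = (-122.072·-2996.761832 − -3267.235753·-58.910) / -9844.562940 = -17.608486

x=35.689 y=-17.608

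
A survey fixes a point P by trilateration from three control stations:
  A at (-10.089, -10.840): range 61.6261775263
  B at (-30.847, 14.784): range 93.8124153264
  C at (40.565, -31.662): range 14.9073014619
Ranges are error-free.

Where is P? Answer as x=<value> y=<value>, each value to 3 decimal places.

x=40.127 y=-46.563

eq1: (x + 10.089)² + (y + 10.840)² = 61.6261775263²
eq2: (x + 30.847)² + (y − 14.784)² = 93.8124153264²
eq3: (x − 40.565)² + (y + 31.662)² = 14.9073014619²
eq2−eq3, eq2−eq1 (x²,y² cancel):
  142.824·x − 92.892·y = 10056.439037
  41.516·x − 51.248·y = 4052.172969
det = 142.824·-51.248 − -92.892·41.516 = -3462.940080
x = (10056.439037·-51.248 − -92.892·4052.172969) / -3462.940080 = 40.127156
y = (142.824·4052.172969 − 10056.439037·41.516) / -3462.940080 = -46.562870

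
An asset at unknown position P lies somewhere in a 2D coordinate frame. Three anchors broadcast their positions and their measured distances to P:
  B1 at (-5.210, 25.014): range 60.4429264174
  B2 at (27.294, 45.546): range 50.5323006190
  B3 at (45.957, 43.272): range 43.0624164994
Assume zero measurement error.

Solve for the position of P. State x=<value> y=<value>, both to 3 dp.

eq1: (x + 5.210)² + (y − 25.014)² = 60.4429264174²
eq2: (x − 27.294)² + (y − 45.546)² = 50.5323006190²
eq3: (x − 45.957)² + (y − 43.272)² = 43.0624164994²
eq2−eq1, eq2−eq3 (x²,y² cancel):
  -65.008·x − 41.064·y = -3266.390204
  37.326·x − 4.548·y = 1864.252972
det = -65.008·-4.548 − -41.064·37.326 = 1828.411248
x = (-3266.390204·-4.548 − -41.064·1864.252972) / 1828.411248 = 49.993800
y = (-65.008·1864.252972 − -3266.390204·37.326) / 1828.411248 = 0.399212

x=49.994 y=0.399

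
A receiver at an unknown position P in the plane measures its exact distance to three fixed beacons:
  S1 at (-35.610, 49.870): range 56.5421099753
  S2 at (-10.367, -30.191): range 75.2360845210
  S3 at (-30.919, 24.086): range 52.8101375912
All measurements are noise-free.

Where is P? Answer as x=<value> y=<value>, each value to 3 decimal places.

eq1: (x + 35.610)² + (y − 49.870)² = 56.5421099753²
eq2: (x + 10.367)² + (y + 30.191)² = 75.2360845210²
eq3: (x + 30.919)² + (y − 24.086)² = 52.8101375912²
eq1−eq3, eq1−eq2 (x²,y² cancel):
  9.382·x − 51.568·y = -1810.869475
  50.486·x − 160.122·y = -5199.576044
det = 9.382·-160.122 − -51.568·50.486 = 1101.197444
x = (-1810.869475·-160.122 − -51.568·-5199.576044) / 1101.197444 = 19.822335
y = (9.382·-5199.576044 − -1810.869475·50.486) / 1101.197444 = 38.722514

x=19.822 y=38.723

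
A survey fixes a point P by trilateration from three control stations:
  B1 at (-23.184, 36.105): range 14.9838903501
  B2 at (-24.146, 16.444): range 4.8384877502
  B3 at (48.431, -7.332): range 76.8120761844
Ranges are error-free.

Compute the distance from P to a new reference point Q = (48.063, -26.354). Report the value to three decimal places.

85.394

eq1: (x + 23.184)² + (y − 36.105)² = 14.9838903501²
eq2: (x + 24.146)² + (y − 16.444)² = 4.8384877502²
eq3: (x − 48.431)² + (y + 7.332)² = 76.8120761844²
eq1−eq2, eq1−eq3 (x²,y² cancel):
  -1.924·x − 39.322·y = -786.528423
  143.230·x − 86.874·y = -5117.326974
det = -1.924·-86.874 − -39.322·143.230 = 5799.235636
x = (-786.528423·-86.874 − -39.322·-5117.326974) / 5799.235636 = -22.915893
y = (-1.924·-5117.326974 − -786.528423·143.230) / 5799.235636 = 21.123508
|P − Q| = √((-22.915893 − 48.063)² + (21.123508 − -26.354)²) = 85.393893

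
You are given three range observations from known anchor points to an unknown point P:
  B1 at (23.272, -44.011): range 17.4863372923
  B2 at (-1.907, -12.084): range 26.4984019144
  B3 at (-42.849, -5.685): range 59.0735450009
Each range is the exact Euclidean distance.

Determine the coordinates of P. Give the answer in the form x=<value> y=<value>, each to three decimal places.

x=7.280 y=-36.939

eq1: (x − 23.272)² + (y + 44.011)² = 17.4863372923²
eq2: (x + 1.907)² + (y + 12.084)² = 26.4984019144²
eq3: (x + 42.849)² + (y + 5.685)² = 59.0735450009²
eq2−eq1, eq2−eq3 (x²,y² cancel):
  50.358·x − 63.854·y = 2725.287712
  -81.884·x + 12.798·y = -1068.822094
det = 50.358·12.798 − -63.854·-81.884 = -4584.139252
x = (2725.287712·12.798 − -63.854·-1068.822094) / -4584.139252 = 7.279520
y = (50.358·-1068.822094 − 2725.287712·-81.884) / -4584.139252 = -36.939043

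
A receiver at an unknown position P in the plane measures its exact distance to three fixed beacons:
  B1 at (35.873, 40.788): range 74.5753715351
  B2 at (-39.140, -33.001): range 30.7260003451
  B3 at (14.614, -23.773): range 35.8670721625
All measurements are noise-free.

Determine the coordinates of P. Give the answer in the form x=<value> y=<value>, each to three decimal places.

x=-18.574 y=-10.172

eq1: (x − 35.873)² + (y − 40.788)² = 74.5753715351²
eq2: (x + 39.140)² + (y + 33.001)² = 30.7260003451²
eq3: (x − 14.614)² + (y + 23.773)² = 35.8670721625²
eq2−eq1, eq2−eq3 (x²,y² cancel):
  150.026·x + 147.578·y = -4287.871470
  107.508·x + 18.456·y = -2184.640844
det = 150.026·18.456 − 147.578·107.508 = -13096.935768
x = (-4287.871470·18.456 − 147.578·-2184.640844) / -13096.935768 = -18.574419
y = (150.026·-2184.640844 − -4287.871470·107.508) / -13096.935768 = -10.172422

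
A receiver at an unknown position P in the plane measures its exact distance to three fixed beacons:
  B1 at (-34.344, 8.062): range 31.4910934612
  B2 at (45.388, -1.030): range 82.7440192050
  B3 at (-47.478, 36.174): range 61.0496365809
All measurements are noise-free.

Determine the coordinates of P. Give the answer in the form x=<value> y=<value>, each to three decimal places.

eq1: (x + 34.344)² + (y − 8.062)² = 31.4910934612²
eq2: (x − 45.388)² + (y + 1.030)² = 82.7440192050²
eq3: (x + 47.478)² + (y − 36.174)² = 61.0496365809²
eq2−eq3, eq2−eq1 (x²,y² cancel):
  -185.732·x + 74.408·y = 4621.101904
  -159.464·x + 18.184·y = 5038.258483
det = -185.732·18.184 − 74.408·-159.464 = 8488.046624
x = (4621.101904·18.184 − 74.408·5038.258483) / 8488.046624 = -34.266614
y = (-185.732·5038.258483 − 4621.101904·-159.464) / 8488.046624 = -23.428998

x=-34.267 y=-23.429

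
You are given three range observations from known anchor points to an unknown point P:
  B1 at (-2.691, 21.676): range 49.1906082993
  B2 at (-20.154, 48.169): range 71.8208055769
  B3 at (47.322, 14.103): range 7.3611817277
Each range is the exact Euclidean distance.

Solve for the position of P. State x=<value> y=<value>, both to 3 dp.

x=46.499 y=21.418

eq1: (x + 2.691)² + (y − 21.676)² = 49.1906082993²
eq2: (x + 20.154)² + (y − 48.169)² = 71.8208055769²
eq3: (x − 47.322)² + (y − 14.103)² = 7.3611817277²
eq2−eq1, eq2−eq3 (x²,y² cancel):
  34.926·x − 52.986·y = 489.166349
  134.952·x − 68.132·y = 4815.871133
det = 34.926·-68.132 − -52.986·134.952 = 4770.988440
x = (489.166349·-68.132 − -52.986·4815.871133) / 4770.988440 = 46.498932
y = (34.926·4815.871133 − 489.166349·134.952) / 4770.988440 = 21.418023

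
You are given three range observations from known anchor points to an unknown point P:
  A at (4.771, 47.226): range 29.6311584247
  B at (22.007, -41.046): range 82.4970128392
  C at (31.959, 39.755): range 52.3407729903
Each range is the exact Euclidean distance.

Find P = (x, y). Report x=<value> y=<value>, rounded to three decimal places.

x=-19.510 y=30.243

eq1: (x − 4.771)² + (y − 47.226)² = 29.6311584247²
eq2: (x − 22.007)² + (y + 41.046)² = 82.4970128392²
eq3: (x − 31.959)² + (y − 39.755)² = 52.3407729903²
eq1−eq3, eq1−eq2 (x²,y² cancel):
  54.376·x − 14.942·y = -1512.770779
  34.472·x − 176.544·y = -6011.726930
det = 54.376·-176.544 − -14.942·34.472 = -9084.675920
x = (-1512.770779·-176.544 − -14.942·-6011.726930) / -9084.675920 = -19.510149
y = (54.376·-6011.726930 − -1512.770779·34.472) / -9084.675920 = 30.242733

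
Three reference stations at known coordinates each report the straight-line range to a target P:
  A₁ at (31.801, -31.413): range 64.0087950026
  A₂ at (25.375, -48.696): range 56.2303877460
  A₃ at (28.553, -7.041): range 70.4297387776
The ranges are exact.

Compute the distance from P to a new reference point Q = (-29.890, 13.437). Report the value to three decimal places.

58.497

eq1: (x − 31.801)² + (y + 31.413)² = 64.0087950026²
eq2: (x − 25.375)² + (y + 48.696)² = 56.2303877460²
eq3: (x − 28.553)² + (y + 7.041)² = 70.4297387776²
eq3−eq1, eq3−eq2 (x²,y² cancel):
  6.496·x − 48.744·y = 1996.452947
  -6.356·x − 83.310·y = 3948.833149
det = 6.496·-83.310 − -48.744·-6.356 = -850.998624
x = (1996.452947·-83.310 − -48.744·3948.833149) / -850.998624 = -30.737333
y = (6.496·3948.833149 − 1996.452947·-6.356) / -850.998624 = -45.054215
|P − Q| = √((-30.737333 − -29.890)² + (-45.054215 − 13.437)²) = 58.497352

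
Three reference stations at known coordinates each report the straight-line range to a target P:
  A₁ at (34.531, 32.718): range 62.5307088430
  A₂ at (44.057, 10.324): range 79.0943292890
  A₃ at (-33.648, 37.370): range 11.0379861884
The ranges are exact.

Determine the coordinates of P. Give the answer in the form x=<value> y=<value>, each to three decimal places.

eq1: (x − 34.531)² + (y − 32.718)² = 62.5307088430²
eq2: (x − 44.057)² + (y − 10.324)² = 79.0943292890²
eq3: (x + 33.648)² + (y − 37.370)² = 11.0379861884²
eq3−eq2, eq3−eq1 (x²,y² cancel):
  155.410·x − 54.092·y = -6615.176366
  136.358·x − 9.304·y = -4054.099728
det = 155.410·-9.304 − -54.092·136.358 = 5929.942296
x = (-6615.176366·-9.304 − -54.092·-4054.099728) / 5929.942296 = -26.601736
y = (155.410·-4054.099728 − -6615.176366·136.358) / 5929.942296 = 45.866311

x=-26.602 y=45.866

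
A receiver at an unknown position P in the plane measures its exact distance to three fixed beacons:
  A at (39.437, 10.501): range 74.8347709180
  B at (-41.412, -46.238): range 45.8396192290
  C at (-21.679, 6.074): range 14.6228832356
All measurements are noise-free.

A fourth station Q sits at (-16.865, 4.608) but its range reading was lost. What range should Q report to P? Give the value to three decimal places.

eq1: (x − 39.437)² + (y − 10.501)² = 74.8347709180²
eq2: (x + 41.412)² + (y + 46.238)² = 45.8396192290²
eq3: (x + 21.679)² + (y − 6.074)² = 14.6228832356²
eq2−eq1, eq2−eq3 (x²,y² cancel):
  161.698·x + 113.478·y = -5686.330665
  39.466·x + 104.624·y = -1458.591894
det = 161.698·104.624 − 113.478·39.466 = 12438.968804
x = (-5686.330665·104.624 − 113.478·-1458.591894) / 12438.968804 = -34.521235
y = (161.698·-1458.591894 − -5686.330665·39.466) / 12438.968804 = -0.919262
|P − Q| = √((-34.521235 − -16.865)² + (-0.919262 − 4.608)²) = 18.501169

18.501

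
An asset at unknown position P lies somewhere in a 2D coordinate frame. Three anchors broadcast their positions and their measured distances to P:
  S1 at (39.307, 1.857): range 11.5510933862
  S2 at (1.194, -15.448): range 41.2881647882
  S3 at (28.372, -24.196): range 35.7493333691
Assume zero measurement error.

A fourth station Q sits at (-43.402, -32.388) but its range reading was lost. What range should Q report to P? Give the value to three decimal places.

eq1: (x − 39.307)² + (y − 1.857)² = 11.5510933862²
eq2: (x − 1.194)² + (y + 15.448)² = 41.2881647882²
eq3: (x − 28.372)² + (y + 24.196)² = 35.7493333691²
eq3−eq2, eq3−eq1 (x²,y² cancel):
  -54.356·x + 17.496·y = -1577.048175
  21.870·x + 52.106·y = 1302.658976
det = -54.356·52.106 − 17.496·21.870 = -3214.911256
x = (-1577.048175·52.106 − 17.496·1302.658976) / -3214.911256 = 32.649422
y = (-54.356·1302.658976 − -1577.048175·21.870) / -3214.911256 = 11.296513
|P − Q| = √((32.649422 − -43.402)² + (11.296513 − -32.388)²) = 87.704934

87.705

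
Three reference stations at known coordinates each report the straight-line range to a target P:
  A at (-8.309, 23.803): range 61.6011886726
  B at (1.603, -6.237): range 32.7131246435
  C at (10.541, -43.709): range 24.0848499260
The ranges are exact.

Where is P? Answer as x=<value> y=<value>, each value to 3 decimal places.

eq1: (x + 8.309)² + (y − 23.803)² = 61.6011886726²
eq2: (x − 1.603)² + (y + 6.237)² = 32.7131246435²
eq3: (x − 10.541)² + (y + 43.709)² = 24.0848499260²
eq1−eq3, eq1−eq2 (x²,y² cancel):
  37.700·x − 135.024·y = 4600.593522
  19.824·x − 60.080·y = 2130.405410
det = 37.700·-60.080 − -135.024·19.824 = 411.699776
x = (4600.593522·-60.080 − -135.024·2130.405410) / 411.699776 = 27.331084
y = (37.700·2130.405410 − 4600.593522·19.824) / 411.699776 = -26.441312

x=27.331 y=-26.441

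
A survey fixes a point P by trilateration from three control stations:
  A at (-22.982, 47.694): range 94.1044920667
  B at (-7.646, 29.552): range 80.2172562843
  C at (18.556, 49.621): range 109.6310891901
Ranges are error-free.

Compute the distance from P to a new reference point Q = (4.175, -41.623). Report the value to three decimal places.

eq1: (x + 22.982)² + (y − 47.694)² = 94.1044920667²
eq2: (x + 7.646)² + (y − 29.552)² = 80.2172562843²
eq3: (x − 18.556)² + (y − 49.621)² = 109.6310891901²
eq2−eq3, eq2−eq1 (x²,y² cancel):
  52.404·x + 40.138·y = -3709.380754
  -30.672·x + 36.284·y = -549.739281
det = 52.404·36.284 − 40.138·-30.672 = 3132.539472
x = (-3709.380754·36.284 − 40.138·-549.739281) / 3132.539472 = -35.921570
y = (52.404·-549.739281 − -3709.380754·-30.672) / 3132.539472 = -45.516638
|P − Q| = √((-35.921570 − 4.175)² + (-45.516638 − -41.623)²) = 40.285175

40.285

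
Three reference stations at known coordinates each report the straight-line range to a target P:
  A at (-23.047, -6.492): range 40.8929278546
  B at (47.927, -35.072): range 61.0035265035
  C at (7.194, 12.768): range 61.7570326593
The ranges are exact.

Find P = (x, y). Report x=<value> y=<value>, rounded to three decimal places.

x=-12.109 y=-45.895

eq1: (x + 23.047)² + (y + 6.492)² = 40.8929278546²
eq2: (x − 47.927)² + (y + 35.072)² = 61.0035265035²
eq3: (x − 7.194)² + (y − 12.768)² = 61.7570326593²
eq2−eq1, eq2−eq3 (x²,y² cancel):
  -141.948·x + 57.160·y = -904.533543
  -81.466·x + 95.680·y = -3404.767890
det = -141.948·95.680 − 57.160·-81.466 = -8924.988080
x = (-904.533543·95.680 − 57.160·-3404.767890) / -8924.988080 = -12.108785
y = (-141.948·-3404.767890 − -904.533543·-81.466) / -8924.988080 = -45.894881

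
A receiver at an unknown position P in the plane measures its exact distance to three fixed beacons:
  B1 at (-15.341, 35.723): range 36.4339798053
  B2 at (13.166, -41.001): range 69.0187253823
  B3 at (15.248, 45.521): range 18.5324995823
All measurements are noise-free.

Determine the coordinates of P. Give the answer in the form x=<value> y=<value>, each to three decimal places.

eq1: (x + 15.341)² + (y − 35.723)² = 36.4339798053²
eq2: (x − 13.166)² + (y + 41.001)² = 69.0187253823²
eq3: (x − 15.248)² + (y − 45.521)² = 18.5324995823²
eq1−eq2, eq1−eq3 (x²,y² cancel):
  57.014·x − 153.448·y = -3093.203022
  61.178·x + 19.596·y = 1777.165279
det = 57.014·19.596 − -153.448·61.178 = 10504.888088
x = (-3093.203022·19.596 − -153.448·1777.165279) / 10504.888088 = 20.189463
y = (57.014·1777.165279 − -3093.203022·61.178) / 10504.888088 = 27.659436

x=20.189 y=27.659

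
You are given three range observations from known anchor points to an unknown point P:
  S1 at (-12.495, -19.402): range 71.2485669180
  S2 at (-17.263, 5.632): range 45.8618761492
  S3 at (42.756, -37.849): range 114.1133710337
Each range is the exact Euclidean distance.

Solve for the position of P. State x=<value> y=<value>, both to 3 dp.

eq1: (x + 12.495)² + (y + 19.402)² = 71.2485669180²
eq2: (x + 17.263)² + (y − 5.632)² = 45.8618761492²
eq3: (x − 42.756)² + (y + 37.849)² = 114.1133710337²
eq1−eq2, eq1−eq3 (x²,y² cancel):
  -9.536·x + 50.068·y = 2770.214568
  110.502·x − 36.894·y = -5217.443453
det = -9.536·-36.894 − 50.068·110.502 = -5180.792952
x = (2770.214568·-36.894 − 50.068·-5217.443453) / -5180.792952 = -30.694657
y = (-9.536·-5217.443453 − 2770.214568·110.502) / -5180.792952 = 49.482910

x=-30.695 y=49.483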